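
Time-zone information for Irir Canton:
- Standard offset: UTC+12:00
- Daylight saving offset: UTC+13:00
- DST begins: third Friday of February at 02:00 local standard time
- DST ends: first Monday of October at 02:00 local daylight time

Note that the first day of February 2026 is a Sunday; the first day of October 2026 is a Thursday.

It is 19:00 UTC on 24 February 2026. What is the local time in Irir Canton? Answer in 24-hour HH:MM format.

1 February 2026 is a Sunday, so the first Friday is February 6 and the third is February 20.
1 October 2026 is a Thursday, so the first Monday is October 5.
At the standard offset (UTC+12:00), 19:00 UTC + 12h = 07:00 Irir Canton standard time (rolling into the next day, 25 February 2026).
The standard-time date in Irir Canton, 25 February 2026, falls between 20 February and 5 October, so daylight saving is in effect and Irir Canton is at UTC+13:00.
19:00 UTC + 13h = 08:00 local (rolling into the next day, 25 February 2026).

08:00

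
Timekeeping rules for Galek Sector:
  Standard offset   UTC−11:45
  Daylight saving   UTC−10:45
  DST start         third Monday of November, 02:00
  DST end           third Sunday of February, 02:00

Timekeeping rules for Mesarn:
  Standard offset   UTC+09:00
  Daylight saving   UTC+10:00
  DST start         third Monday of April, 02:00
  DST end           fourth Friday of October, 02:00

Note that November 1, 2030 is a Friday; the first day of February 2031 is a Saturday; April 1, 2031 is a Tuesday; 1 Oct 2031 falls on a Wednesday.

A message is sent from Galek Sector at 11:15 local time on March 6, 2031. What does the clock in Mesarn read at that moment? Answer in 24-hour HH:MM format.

1 November 2030 is a Friday, so the first Monday is November 4 and the third is November 18.
1 February 2031 is a Saturday, so the first Sunday is February 2 and the third is February 16.
Daylight saving runs 18 November 2030 – 16 February 2031; March 6, 2031 is outside that window, so Galek Sector is on standard time at UTC−11:45.
11:15 Galek Sector + 11h45m = 23:00 UTC.
1 April 2031 is a Tuesday, so the first Monday is April 7 and the third is April 21.
1 October 2031 is a Wednesday, so the first Friday is October 3 and the fourth is October 24.
At the standard offset (UTC+09:00), 23:00 UTC + 9h = 08:00 Mesarn standard time (rolling into the next day, 7 March 2031).
The standard-time date in Mesarn, March 7, 2031, is outside the daylight-saving period (21 April – 24 October), so Mesarn is on standard time, UTC+09:00.
23:00 UTC + 9h = 08:00 Mesarn (rolling into the next day, 7 March 2031).

08:00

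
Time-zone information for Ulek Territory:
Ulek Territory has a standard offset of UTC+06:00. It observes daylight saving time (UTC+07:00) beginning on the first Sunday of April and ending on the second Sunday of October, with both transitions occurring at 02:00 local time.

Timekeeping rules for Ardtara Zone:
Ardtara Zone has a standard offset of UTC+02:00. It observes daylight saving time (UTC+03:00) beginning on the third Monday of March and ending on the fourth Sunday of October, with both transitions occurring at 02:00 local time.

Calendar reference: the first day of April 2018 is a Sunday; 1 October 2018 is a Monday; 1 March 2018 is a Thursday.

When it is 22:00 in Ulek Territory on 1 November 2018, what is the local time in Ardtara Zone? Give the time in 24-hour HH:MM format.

1 April 2018 is a Sunday, so the first Sunday is April 1.
1 October 2018 is a Monday, so the first Sunday is October 7 and the second is October 14.
1 November 2018 is outside the daylight-saving period (1 April – 14 October), so Ulek Territory is on standard time, UTC+06:00.
22:00 Ulek Territory − 6h = 16:00 UTC.
1 March 2018 is a Thursday, so the first Monday is March 5 and the third is March 19.
1 October 2018 is a Monday, so the first Sunday is October 7 and the fourth is October 28.
At the standard offset (UTC+02:00), 16:00 UTC + 2h = 18:00 Ardtara Zone standard time.
Daylight saving runs 19 March – 28 October; the standard-time date in Ardtara Zone, 1 November 2018, is outside that window, so Ardtara Zone is on standard time at UTC+02:00.
16:00 UTC + 2h = 18:00 Ardtara Zone.

18:00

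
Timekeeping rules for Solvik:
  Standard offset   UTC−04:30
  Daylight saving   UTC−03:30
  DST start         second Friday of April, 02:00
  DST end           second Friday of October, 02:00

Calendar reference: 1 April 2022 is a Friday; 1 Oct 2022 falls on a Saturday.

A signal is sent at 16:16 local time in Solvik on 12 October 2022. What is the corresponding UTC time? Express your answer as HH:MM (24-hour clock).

19:46

1 April 2022 is a Friday, so the first Friday is April 1 and the second is April 8.
1 October 2022 is a Saturday, so the first Friday is October 7 and the second is October 14.
12 October 2022 falls between 8 April and 14 October, so daylight saving is in effect and Solvik is at UTC−03:30.
16:16 local + 3h30m = 19:46 UTC.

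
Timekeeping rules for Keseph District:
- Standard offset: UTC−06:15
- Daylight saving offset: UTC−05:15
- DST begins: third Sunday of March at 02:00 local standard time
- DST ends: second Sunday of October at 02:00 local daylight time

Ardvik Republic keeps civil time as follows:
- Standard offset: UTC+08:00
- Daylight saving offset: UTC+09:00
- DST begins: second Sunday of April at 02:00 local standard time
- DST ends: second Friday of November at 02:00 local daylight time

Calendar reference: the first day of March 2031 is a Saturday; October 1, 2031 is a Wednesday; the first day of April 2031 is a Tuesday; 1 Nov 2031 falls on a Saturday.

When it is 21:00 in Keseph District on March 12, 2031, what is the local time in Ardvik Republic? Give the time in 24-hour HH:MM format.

11:15

1 March 2031 is a Saturday, so the first Sunday is March 2 and the third is March 16.
1 October 2031 is a Wednesday, so the first Sunday is October 5 and the second is October 12.
March 12, 2031 does not fall between 16 March and 12 October, so daylight saving is not in effect and Keseph District is at UTC−06:15.
21:00 Keseph District + 6h15m = 03:15 UTC (rolling into the next day, 13 March 2031).
1 April 2031 is a Tuesday, so the first Sunday is April 6 and the second is April 13.
1 November 2031 is a Saturday, so the first Friday is November 7 and the second is November 14.
At the standard offset (UTC+08:00), 03:15 UTC + 8h = 11:15 Ardvik Republic standard time.
Daylight saving runs 13 April – 14 November; the standard-time date in Ardvik Republic, March 13, 2031, is outside that window, so Ardvik Republic is on standard time at UTC+08:00.
03:15 UTC + 8h = 11:15 Ardvik Republic.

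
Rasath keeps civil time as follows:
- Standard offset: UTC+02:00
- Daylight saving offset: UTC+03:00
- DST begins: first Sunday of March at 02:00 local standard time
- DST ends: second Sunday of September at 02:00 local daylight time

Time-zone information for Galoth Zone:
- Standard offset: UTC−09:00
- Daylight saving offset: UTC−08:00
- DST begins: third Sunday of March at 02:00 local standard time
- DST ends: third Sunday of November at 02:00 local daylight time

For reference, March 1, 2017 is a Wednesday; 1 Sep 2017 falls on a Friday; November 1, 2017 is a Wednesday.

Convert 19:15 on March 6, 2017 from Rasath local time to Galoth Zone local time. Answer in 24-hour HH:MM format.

1 March 2017 is a Wednesday, so the first Sunday is March 5.
1 September 2017 is a Friday, so the first Sunday is September 3 and the second is September 10.
March 6, 2017 lies within the daylight-saving period (5 March – 10 September), so Rasath is on daylight time, UTC+03:00.
19:15 Rasath − 3h = 16:15 UTC.
1 March 2017 is a Wednesday, so the first Sunday is March 5 and the third is March 19.
1 November 2017 is a Wednesday, so the first Sunday is November 5 and the third is November 19.
At the standard offset (UTC−09:00), 16:15 UTC − 9h = 07:15 Galoth Zone standard time.
The standard-time date in Galoth Zone, March 6, 2017, is outside the daylight-saving period (19 March – 19 November), so Galoth Zone is on standard time, UTC−09:00.
16:15 UTC − 9h = 07:15 Galoth Zone.

07:15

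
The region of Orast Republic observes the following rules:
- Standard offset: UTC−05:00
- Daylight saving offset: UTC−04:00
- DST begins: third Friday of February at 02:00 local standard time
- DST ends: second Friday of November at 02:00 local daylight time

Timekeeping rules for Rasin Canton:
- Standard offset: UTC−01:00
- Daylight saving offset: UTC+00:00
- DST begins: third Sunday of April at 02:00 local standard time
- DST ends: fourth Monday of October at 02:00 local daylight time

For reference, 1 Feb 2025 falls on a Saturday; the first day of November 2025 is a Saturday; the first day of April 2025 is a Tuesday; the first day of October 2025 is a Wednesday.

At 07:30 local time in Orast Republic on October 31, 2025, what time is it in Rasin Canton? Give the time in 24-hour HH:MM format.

1 February 2025 is a Saturday, so the first Friday is February 7 and the third is February 21.
1 November 2025 is a Saturday, so the first Friday is November 7 and the second is November 14.
Daylight saving runs 21 February – 14 November; October 31, 2025 is inside that window, so Orast Republic is at UTC−04:00.
07:30 Orast Republic + 4h = 11:30 UTC.
1 April 2025 is a Tuesday, so the first Sunday is April 6 and the third is April 20.
1 October 2025 is a Wednesday, so the first Monday is October 6 and the fourth is October 27.
At the standard offset (UTC−01:00), 11:30 UTC − 1h = 10:30 Rasin Canton standard time.
Daylight saving runs 20 April – 27 October; the standard-time date in Rasin Canton, October 31, 2025, is outside that window, so Rasin Canton is on standard time at UTC−01:00.
11:30 UTC − 1h = 10:30 Rasin Canton.

10:30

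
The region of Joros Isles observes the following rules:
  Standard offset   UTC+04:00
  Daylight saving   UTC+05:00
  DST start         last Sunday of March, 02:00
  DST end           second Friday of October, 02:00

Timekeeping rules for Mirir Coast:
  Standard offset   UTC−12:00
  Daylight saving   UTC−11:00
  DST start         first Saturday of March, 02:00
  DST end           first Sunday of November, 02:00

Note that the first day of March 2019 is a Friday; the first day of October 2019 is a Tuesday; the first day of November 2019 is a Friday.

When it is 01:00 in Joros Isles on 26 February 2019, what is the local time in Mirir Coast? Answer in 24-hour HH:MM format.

09:00

1 March 2019 is a Friday, so Sundays fall on 3, 10, 17, 24, 31; the last is March 31.
1 October 2019 is a Tuesday, so the first Friday is October 4 and the second is October 11.
26 February 2019 does not fall between 31 March and 11 October, so daylight saving is not in effect and Joros Isles is at UTC+04:00.
01:00 Joros Isles − 4h = 21:00 UTC (rolling into the previous day, 25 February 2019).
1 March 2019 is a Friday, so the first Saturday is March 2.
1 November 2019 is a Friday, so the first Sunday is November 3.
At the standard offset (UTC−12:00), 21:00 UTC − 12h = 09:00 Mirir Coast standard time.
The standard-time date in Mirir Coast, 25 February 2019, does not fall between 2 March and 3 November, so daylight saving is not in effect and Mirir Coast is at UTC−12:00.
21:00 UTC − 12h = 09:00 Mirir Coast.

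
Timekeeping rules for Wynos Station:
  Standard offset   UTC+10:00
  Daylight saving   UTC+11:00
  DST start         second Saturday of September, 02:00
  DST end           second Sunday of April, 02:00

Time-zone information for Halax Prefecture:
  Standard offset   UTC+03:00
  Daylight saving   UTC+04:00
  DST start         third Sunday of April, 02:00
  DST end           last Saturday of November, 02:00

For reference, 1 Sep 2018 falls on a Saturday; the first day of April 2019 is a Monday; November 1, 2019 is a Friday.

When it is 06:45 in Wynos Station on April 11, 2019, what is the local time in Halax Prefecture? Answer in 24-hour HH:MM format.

22:45

1 September 2018 is a Saturday, so the first Saturday is September 1 and the second is September 8.
1 April 2019 is a Monday, so the first Sunday is April 7 and the second is April 14.
April 11, 2019 lies within the daylight-saving period (8 September 2018 – 14 April 2019), so Wynos Station is on daylight time, UTC+11:00.
06:45 Wynos Station − 11h = 19:45 UTC (rolling into the previous day, 10 April 2019).
1 April 2019 is a Monday, so the first Sunday is April 7 and the third is April 21.
1 November 2019 is a Friday, so Saturdays fall on 2, 9, 16, 23, 30; the last is November 30.
At the standard offset (UTC+03:00), 19:45 UTC + 3h = 22:45 Halax Prefecture standard time.
Daylight saving runs 21 April – 30 November; the standard-time date in Halax Prefecture, April 10, 2019, is outside that window, so Halax Prefecture is on standard time at UTC+03:00.
19:45 UTC + 3h = 22:45 Halax Prefecture.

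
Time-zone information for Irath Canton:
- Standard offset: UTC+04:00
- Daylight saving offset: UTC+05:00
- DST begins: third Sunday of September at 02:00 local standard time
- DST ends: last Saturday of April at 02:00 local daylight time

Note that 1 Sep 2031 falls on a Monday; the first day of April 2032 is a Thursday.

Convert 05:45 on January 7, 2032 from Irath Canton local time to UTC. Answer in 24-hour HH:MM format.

00:45

1 September 2031 is a Monday, so the first Sunday is September 7 and the third is September 21.
1 April 2032 is a Thursday, so Saturdays fall on 3, 10, 17, 24; the last is April 24.
Daylight saving runs 21 September 2031 – 24 April 2032; January 7, 2032 is inside that window, so Irath Canton is at UTC+05:00.
05:45 local − 5h = 00:45 UTC.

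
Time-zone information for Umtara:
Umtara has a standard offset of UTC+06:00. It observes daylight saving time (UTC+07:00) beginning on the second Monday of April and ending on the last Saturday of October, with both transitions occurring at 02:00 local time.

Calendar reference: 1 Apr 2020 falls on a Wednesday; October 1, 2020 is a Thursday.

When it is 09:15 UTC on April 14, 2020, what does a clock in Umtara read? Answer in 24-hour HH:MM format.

1 April 2020 is a Wednesday, so the first Monday is April 6 and the second is April 13.
1 October 2020 is a Thursday, so Saturdays fall on 3, 10, 17, 24, 31; the last is October 31.
At the standard offset (UTC+06:00), 09:15 UTC + 6h = 15:15 Umtara standard time.
Daylight saving runs 13 April – 31 October; the standard-time date in Umtara, April 14, 2020, is inside that window, so Umtara is at UTC+07:00.
09:15 UTC + 7h = 16:15 local.

16:15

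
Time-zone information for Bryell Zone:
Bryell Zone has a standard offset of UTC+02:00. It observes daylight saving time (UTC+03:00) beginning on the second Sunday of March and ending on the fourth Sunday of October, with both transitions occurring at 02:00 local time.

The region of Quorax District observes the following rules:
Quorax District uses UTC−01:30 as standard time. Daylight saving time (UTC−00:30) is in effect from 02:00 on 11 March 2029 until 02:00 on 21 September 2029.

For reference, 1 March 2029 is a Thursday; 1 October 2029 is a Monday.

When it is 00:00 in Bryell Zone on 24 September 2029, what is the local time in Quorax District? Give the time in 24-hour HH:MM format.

1 March 2029 is a Thursday, so the first Sunday is March 4 and the second is March 11.
1 October 2029 is a Monday, so the first Sunday is October 7 and the fourth is October 28.
24 September 2029 falls between 11 March and 28 October, so daylight saving is in effect and Bryell Zone is at UTC+03:00.
00:00 Bryell Zone − 3h = 21:00 UTC (rolling into the previous day, 23 September 2029).
At the standard offset (UTC−01:30), 21:00 UTC − 1h30m = 19:30 Quorax District standard time.
Daylight saving runs 11 March – 21 September; the standard-time date in Quorax District, 23 September 2029, is outside that window, so Quorax District is on standard time at UTC−01:30.
21:00 UTC − 1h30m = 19:30 Quorax District.

19:30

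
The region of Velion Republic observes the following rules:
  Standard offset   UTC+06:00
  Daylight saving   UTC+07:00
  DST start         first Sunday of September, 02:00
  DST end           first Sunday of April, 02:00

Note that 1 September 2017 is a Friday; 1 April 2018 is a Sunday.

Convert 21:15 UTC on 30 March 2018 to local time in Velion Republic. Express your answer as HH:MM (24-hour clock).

04:15

1 September 2017 is a Friday, so the first Sunday is September 3.
1 April 2018 is a Sunday, so the first Sunday is April 1.
At the standard offset (UTC+06:00), 21:15 UTC + 6h = 03:15 Velion Republic standard time (rolling into the next day, 31 March 2018).
Daylight saving runs 3 September 2017 – 1 April 2018; the standard-time date in Velion Republic, 31 March 2018, is inside that window, so Velion Republic is at UTC+07:00.
21:15 UTC + 7h = 04:15 local (rolling into the next day, 31 March 2018).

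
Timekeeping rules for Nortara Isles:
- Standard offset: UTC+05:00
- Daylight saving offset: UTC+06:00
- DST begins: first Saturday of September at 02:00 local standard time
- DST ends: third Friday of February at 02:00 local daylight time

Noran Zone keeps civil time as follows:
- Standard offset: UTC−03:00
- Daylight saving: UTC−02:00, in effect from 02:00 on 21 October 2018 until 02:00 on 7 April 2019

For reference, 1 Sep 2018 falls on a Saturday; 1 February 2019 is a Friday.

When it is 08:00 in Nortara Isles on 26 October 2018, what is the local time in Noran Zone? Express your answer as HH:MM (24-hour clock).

00:00

1 September 2018 is a Saturday, so the first Saturday is September 1.
1 February 2019 is a Friday, so the first Friday is February 1 and the third is February 15.
26 October 2018 lies within the daylight-saving period (1 September 2018 – 15 February 2019), so Nortara Isles is on daylight time, UTC+06:00.
08:00 Nortara Isles − 6h = 02:00 UTC.
At the standard offset (UTC−03:00), 02:00 UTC − 3h = 23:00 Noran Zone standard time (rolling into the previous day, 25 October 2018).
The standard-time date in Noran Zone, 25 October 2018, lies within the daylight-saving period (21 October 2018 – 7 April 2019), so Noran Zone is on daylight time, UTC−02:00.
02:00 UTC − 2h = 00:00 Noran Zone.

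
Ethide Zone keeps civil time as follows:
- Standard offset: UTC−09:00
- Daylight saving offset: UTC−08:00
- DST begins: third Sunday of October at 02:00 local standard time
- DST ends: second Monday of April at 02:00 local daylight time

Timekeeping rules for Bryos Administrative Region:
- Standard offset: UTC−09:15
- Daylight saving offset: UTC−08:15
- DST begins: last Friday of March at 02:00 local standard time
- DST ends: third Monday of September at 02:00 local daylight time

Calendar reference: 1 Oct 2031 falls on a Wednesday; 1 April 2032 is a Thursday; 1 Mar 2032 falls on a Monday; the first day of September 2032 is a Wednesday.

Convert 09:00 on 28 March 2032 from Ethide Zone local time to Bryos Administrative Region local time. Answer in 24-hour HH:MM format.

1 October 2031 is a Wednesday, so the first Sunday is October 5 and the third is October 19.
1 April 2032 is a Thursday, so the first Monday is April 5 and the second is April 12.
28 March 2032 lies within the daylight-saving period (19 October 2031 – 12 April 2032), so Ethide Zone is on daylight time, UTC−08:00.
09:00 Ethide Zone + 8h = 17:00 UTC.
1 March 2032 is a Monday, so Fridays fall on 5, 12, 19, 26; the last is March 26.
1 September 2032 is a Wednesday, so the first Monday is September 6 and the third is September 20.
At the standard offset (UTC−09:15), 17:00 UTC − 9h15m = 07:45 Bryos Administrative Region standard time.
The standard-time date in Bryos Administrative Region, 28 March 2032, lies within the daylight-saving period (26 March – 20 September), so Bryos Administrative Region is on daylight time, UTC−08:15.
17:00 UTC − 8h15m = 08:45 Bryos Administrative Region.

08:45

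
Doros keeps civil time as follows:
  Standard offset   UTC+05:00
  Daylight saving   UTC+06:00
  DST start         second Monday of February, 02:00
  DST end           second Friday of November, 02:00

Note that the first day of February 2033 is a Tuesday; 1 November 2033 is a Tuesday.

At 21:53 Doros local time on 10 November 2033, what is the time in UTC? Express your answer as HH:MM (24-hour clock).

15:53

1 February 2033 is a Tuesday, so the first Monday is February 7 and the second is February 14.
1 November 2033 is a Tuesday, so the first Friday is November 4 and the second is November 11.
10 November 2033 falls between 14 February and 11 November, so daylight saving is in effect and Doros is at UTC+06:00.
21:53 local − 6h = 15:53 UTC.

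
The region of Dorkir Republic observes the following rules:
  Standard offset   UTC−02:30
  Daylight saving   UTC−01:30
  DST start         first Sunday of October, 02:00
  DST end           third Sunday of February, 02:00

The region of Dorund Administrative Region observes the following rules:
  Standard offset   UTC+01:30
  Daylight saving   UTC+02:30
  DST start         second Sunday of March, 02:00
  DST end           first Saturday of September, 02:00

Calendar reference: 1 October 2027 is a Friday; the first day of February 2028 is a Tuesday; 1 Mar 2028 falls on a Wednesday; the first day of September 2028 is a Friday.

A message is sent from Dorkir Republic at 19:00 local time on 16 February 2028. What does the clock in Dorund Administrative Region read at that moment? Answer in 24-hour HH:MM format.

22:00

1 October 2027 is a Friday, so the first Sunday is October 3.
1 February 2028 is a Tuesday, so the first Sunday is February 6 and the third is February 20.
Daylight saving runs 3 October 2027 – 20 February 2028; 16 February 2028 is inside that window, so Dorkir Republic is at UTC−01:30.
19:00 Dorkir Republic + 1h30m = 20:30 UTC.
1 March 2028 is a Wednesday, so the first Sunday is March 5 and the second is March 12.
1 September 2028 is a Friday, so the first Saturday is September 2.
At the standard offset (UTC+01:30), 20:30 UTC + 1h30m = 22:00 Dorund Administrative Region standard time.
Daylight saving runs 12 March – 2 September; the standard-time date in Dorund Administrative Region, 16 February 2028, is outside that window, so Dorund Administrative Region is on standard time at UTC+01:30.
20:30 UTC + 1h30m = 22:00 Dorund Administrative Region.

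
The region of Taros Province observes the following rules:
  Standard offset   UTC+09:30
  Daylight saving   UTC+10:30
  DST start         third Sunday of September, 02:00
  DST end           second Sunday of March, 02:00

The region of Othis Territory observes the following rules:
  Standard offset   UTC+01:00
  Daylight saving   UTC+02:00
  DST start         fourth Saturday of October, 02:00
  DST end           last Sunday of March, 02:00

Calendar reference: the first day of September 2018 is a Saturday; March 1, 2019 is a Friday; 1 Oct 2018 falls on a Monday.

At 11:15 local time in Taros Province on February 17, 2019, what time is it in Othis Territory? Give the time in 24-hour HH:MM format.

02:45

1 September 2018 is a Saturday, so the first Sunday is September 2 and the third is September 16.
1 March 2019 is a Friday, so the first Sunday is March 3 and the second is March 10.
February 17, 2019 lies within the daylight-saving period (16 September 2018 – 10 March 2019), so Taros Province is on daylight time, UTC+10:30.
11:15 Taros Province − 10h30m = 00:45 UTC.
1 October 2018 is a Monday, so the first Saturday is October 6 and the fourth is October 27.
1 March 2019 is a Friday, so Sundays fall on 3, 10, 17, 24, 31; the last is March 31.
At the standard offset (UTC+01:00), 00:45 UTC + 1h = 01:45 Othis Territory standard time.
The standard-time date in Othis Territory, February 17, 2019, lies within the daylight-saving period (27 October 2018 – 31 March 2019), so Othis Territory is on daylight time, UTC+02:00.
00:45 UTC + 2h = 02:45 Othis Territory.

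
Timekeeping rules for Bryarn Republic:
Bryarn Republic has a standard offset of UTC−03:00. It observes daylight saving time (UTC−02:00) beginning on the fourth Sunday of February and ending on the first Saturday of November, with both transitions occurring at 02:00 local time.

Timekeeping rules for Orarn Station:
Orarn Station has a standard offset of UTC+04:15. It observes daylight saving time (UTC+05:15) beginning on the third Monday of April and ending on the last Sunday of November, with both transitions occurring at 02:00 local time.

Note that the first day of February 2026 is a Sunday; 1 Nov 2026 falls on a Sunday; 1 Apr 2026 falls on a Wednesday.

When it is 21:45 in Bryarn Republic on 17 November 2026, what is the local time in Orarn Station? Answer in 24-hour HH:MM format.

06:00

1 February 2026 is a Sunday, so the first Sunday is February 1 and the fourth is February 22.
1 November 2026 is a Sunday, so the first Saturday is November 7.
Daylight saving runs 22 February – 7 November; 17 November 2026 is outside that window, so Bryarn Republic is on standard time at UTC−03:00.
21:45 Bryarn Republic + 3h = 00:45 UTC (rolling into the next day, 18 November 2026).
1 April 2026 is a Wednesday, so the first Monday is April 6 and the third is April 20.
1 November 2026 is a Sunday, so Sundays fall on 1, 8, 15, 22, 29; the last is November 29.
At the standard offset (UTC+04:15), 00:45 UTC + 4h15m = 05:00 Orarn Station standard time.
Daylight saving runs 20 April – 29 November; the standard-time date in Orarn Station, 18 November 2026, is inside that window, so Orarn Station is at UTC+05:15.
00:45 UTC + 5h15m = 06:00 Orarn Station.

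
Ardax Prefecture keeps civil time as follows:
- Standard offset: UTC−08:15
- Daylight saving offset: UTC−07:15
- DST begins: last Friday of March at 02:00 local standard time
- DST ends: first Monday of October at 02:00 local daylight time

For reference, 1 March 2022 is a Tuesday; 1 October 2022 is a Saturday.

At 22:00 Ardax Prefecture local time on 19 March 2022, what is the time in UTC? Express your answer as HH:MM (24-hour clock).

1 March 2022 is a Tuesday, so Fridays fall on 4, 11, 18, 25; the last is March 25.
1 October 2022 is a Saturday, so the first Monday is October 3.
Daylight saving runs 25 March – 3 October; 19 March 2022 is outside that window, so Ardax Prefecture is on standard time at UTC−08:15.
22:00 local + 8h15m = 06:15 UTC (rolling into the next day, 20 March 2022).

06:15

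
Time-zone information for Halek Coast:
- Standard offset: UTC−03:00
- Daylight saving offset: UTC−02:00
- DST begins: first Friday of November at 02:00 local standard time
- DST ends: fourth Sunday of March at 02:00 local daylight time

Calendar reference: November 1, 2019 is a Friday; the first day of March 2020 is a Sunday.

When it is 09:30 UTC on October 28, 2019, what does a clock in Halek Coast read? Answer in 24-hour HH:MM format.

06:30

1 November 2019 is a Friday, so the first Friday is November 1.
1 March 2020 is a Sunday, so the first Sunday is March 1 and the fourth is March 22.
At the standard offset (UTC−03:00), 09:30 UTC − 3h = 06:30 Halek Coast standard time.
Daylight saving runs 1 November 2019 – 22 March 2020; the standard-time date in Halek Coast, October 28, 2019, is outside that window, so Halek Coast is on standard time at UTC−03:00.
09:30 UTC − 3h = 06:30 local.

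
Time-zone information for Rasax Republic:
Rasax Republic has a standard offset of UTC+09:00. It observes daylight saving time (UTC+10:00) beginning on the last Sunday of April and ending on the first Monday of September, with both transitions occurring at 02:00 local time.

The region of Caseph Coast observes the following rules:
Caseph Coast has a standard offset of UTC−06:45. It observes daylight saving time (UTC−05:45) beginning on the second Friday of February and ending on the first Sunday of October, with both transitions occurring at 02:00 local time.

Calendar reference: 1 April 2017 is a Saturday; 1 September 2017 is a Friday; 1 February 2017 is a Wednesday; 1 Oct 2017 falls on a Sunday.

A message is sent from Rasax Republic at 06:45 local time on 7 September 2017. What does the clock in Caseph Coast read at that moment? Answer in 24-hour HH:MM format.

1 April 2017 is a Saturday, so Sundays fall on 2, 9, 16, 23, 30; the last is April 30.
1 September 2017 is a Friday, so the first Monday is September 4.
7 September 2017 does not fall between 30 April and 4 September, so daylight saving is not in effect and Rasax Republic is at UTC+09:00.
06:45 Rasax Republic − 9h = 21:45 UTC (rolling into the previous day, 6 September 2017).
1 February 2017 is a Wednesday, so the first Friday is February 3 and the second is February 10.
1 October 2017 is a Sunday, so the first Sunday is October 1.
At the standard offset (UTC−06:45), 21:45 UTC − 6h45m = 15:00 Caseph Coast standard time.
The standard-time date in Caseph Coast, 6 September 2017, falls between 10 February and 1 October, so daylight saving is in effect and Caseph Coast is at UTC−05:45.
21:45 UTC − 5h45m = 16:00 Caseph Coast.

16:00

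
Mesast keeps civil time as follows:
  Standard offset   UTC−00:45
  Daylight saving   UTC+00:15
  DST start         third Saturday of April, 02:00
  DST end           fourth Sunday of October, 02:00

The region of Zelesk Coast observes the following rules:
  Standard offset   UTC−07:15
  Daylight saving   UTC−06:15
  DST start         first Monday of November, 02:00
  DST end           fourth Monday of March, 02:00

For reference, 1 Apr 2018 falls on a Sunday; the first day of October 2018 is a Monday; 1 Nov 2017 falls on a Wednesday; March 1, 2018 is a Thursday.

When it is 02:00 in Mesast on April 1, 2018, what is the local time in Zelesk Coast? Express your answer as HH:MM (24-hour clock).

19:30

1 April 2018 is a Sunday, so the first Saturday is April 7 and the third is April 21.
1 October 2018 is a Monday, so the first Sunday is October 7 and the fourth is October 28.
April 1, 2018 does not fall between 21 April and 28 October, so daylight saving is not in effect and Mesast is at UTC−00:45.
02:00 Mesast + 0h45m = 02:45 UTC.
1 November 2017 is a Wednesday, so the first Monday is November 6.
1 March 2018 is a Thursday, so the first Monday is March 5 and the fourth is March 26.
At the standard offset (UTC−07:15), 02:45 UTC − 7h15m = 19:30 Zelesk Coast standard time (rolling into the previous day, 31 March 2018).
The standard-time date in Zelesk Coast, March 31, 2018, does not fall between 6 November 2017 and 26 March 2018, so daylight saving is not in effect and Zelesk Coast is at UTC−07:15.
02:45 UTC − 7h15m = 19:30 Zelesk Coast (rolling into the previous day, 31 March 2018).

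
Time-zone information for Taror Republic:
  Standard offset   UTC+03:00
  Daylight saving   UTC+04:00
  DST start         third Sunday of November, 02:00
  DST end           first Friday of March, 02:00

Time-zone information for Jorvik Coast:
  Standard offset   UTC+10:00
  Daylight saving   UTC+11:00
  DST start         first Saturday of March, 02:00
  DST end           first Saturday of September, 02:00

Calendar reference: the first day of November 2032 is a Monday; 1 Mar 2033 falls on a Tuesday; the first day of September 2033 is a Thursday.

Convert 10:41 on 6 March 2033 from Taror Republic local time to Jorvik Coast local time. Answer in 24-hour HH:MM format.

1 November 2032 is a Monday, so the first Sunday is November 7 and the third is November 21.
1 March 2033 is a Tuesday, so the first Friday is March 4.
6 March 2033 does not fall between 21 November 2032 and 4 March 2033, so daylight saving is not in effect and Taror Republic is at UTC+03:00.
10:41 Taror Republic − 3h = 07:41 UTC.
1 March 2033 is a Tuesday, so the first Saturday is March 5.
1 September 2033 is a Thursday, so the first Saturday is September 3.
At the standard offset (UTC+10:00), 07:41 UTC + 10h = 17:41 Jorvik Coast standard time.
The standard-time date in Jorvik Coast, 6 March 2033, falls between 5 March and 3 September, so daylight saving is in effect and Jorvik Coast is at UTC+11:00.
07:41 UTC + 11h = 18:41 Jorvik Coast.

18:41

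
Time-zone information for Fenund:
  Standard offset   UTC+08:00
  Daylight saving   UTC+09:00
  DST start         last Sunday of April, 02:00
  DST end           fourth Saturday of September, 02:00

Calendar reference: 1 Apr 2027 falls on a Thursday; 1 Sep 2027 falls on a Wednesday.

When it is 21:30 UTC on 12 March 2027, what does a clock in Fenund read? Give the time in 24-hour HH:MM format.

05:30

1 April 2027 is a Thursday, so Sundays fall on 4, 11, 18, 25; the last is April 25.
1 September 2027 is a Wednesday, so the first Saturday is September 4 and the fourth is September 25.
At the standard offset (UTC+08:00), 21:30 UTC + 8h = 05:30 Fenund standard time (rolling into the next day, 13 March 2027).
Daylight saving runs 25 April – 25 September; the standard-time date in Fenund, 13 March 2027, is outside that window, so Fenund is on standard time at UTC+08:00.
21:30 UTC + 8h = 05:30 local (rolling into the next day, 13 March 2027).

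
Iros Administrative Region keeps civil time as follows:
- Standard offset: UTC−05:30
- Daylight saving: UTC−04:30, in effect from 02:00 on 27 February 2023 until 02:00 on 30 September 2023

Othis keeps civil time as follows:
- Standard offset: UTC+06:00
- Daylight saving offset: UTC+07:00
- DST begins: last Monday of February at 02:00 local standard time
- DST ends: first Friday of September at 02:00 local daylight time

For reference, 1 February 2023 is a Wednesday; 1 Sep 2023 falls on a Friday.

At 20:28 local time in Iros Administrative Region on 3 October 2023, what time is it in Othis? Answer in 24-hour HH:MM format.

07:58

Daylight saving runs 27 February – 30 September; 3 October 2023 is outside that window, so Iros Administrative Region is on standard time at UTC−05:30.
20:28 Iros Administrative Region + 5h30m = 01:58 UTC (rolling into the next day, 4 October 2023).
1 February 2023 is a Wednesday, so Mondays fall on 6, 13, 20, 27; the last is February 27.
1 September 2023 is a Friday, so the first Friday is September 1.
At the standard offset (UTC+06:00), 01:58 UTC + 6h = 07:58 Othis standard time.
The standard-time date in Othis, 4 October 2023, is outside the daylight-saving period (27 February – 1 September), so Othis is on standard time, UTC+06:00.
01:58 UTC + 6h = 07:58 Othis.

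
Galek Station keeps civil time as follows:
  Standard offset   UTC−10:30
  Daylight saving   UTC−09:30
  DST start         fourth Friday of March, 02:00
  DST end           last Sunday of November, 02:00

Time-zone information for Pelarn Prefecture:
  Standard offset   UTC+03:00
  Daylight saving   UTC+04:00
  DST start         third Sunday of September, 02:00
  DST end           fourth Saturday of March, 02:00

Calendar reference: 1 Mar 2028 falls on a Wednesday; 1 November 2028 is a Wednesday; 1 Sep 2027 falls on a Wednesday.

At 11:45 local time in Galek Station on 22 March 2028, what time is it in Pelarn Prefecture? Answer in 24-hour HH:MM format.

1 March 2028 is a Wednesday, so the first Friday is March 3 and the fourth is March 24.
1 November 2028 is a Wednesday, so Sundays fall on 5, 12, 19, 26; the last is November 26.
22 March 2028 does not fall between 24 March and 26 November, so daylight saving is not in effect and Galek Station is at UTC−10:30.
11:45 Galek Station + 10h30m = 22:15 UTC.
1 September 2027 is a Wednesday, so the first Sunday is September 5 and the third is September 19.
1 March 2028 is a Wednesday, so the first Saturday is March 4 and the fourth is March 25.
At the standard offset (UTC+03:00), 22:15 UTC + 3h = 01:15 Pelarn Prefecture standard time (rolling into the next day, 23 March 2028).
The standard-time date in Pelarn Prefecture, 23 March 2028, lies within the daylight-saving period (19 September 2027 – 25 March 2028), so Pelarn Prefecture is on daylight time, UTC+04:00.
22:15 UTC + 4h = 02:15 Pelarn Prefecture (rolling into the next day, 23 March 2028).

02:15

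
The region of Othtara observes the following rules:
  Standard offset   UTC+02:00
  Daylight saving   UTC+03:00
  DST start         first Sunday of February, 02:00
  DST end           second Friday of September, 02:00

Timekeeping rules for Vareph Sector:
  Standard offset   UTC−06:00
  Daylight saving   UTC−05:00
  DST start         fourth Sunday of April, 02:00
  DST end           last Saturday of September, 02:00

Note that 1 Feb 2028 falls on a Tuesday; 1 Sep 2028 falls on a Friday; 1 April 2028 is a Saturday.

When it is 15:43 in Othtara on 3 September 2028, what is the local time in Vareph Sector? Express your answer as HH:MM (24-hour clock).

07:43

1 February 2028 is a Tuesday, so the first Sunday is February 6.
1 September 2028 is a Friday, so the first Friday is September 1 and the second is September 8.
Daylight saving runs 6 February – 8 September; 3 September 2028 is inside that window, so Othtara is at UTC+03:00.
15:43 Othtara − 3h = 12:43 UTC.
1 April 2028 is a Saturday, so the first Sunday is April 2 and the fourth is April 23.
1 September 2028 is a Friday, so Saturdays fall on 2, 9, 16, 23, 30; the last is September 30.
At the standard offset (UTC−06:00), 12:43 UTC − 6h = 06:43 Vareph Sector standard time.
The standard-time date in Vareph Sector, 3 September 2028, falls between 23 April and 30 September, so daylight saving is in effect and Vareph Sector is at UTC−05:00.
12:43 UTC − 5h = 07:43 Vareph Sector.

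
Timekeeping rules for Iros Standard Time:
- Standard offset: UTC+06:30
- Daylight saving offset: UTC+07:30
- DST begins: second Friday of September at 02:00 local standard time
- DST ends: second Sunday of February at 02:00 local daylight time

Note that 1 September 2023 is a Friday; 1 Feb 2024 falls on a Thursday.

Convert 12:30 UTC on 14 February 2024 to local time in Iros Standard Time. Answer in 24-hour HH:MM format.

1 September 2023 is a Friday, so the first Friday is September 1 and the second is September 8.
1 February 2024 is a Thursday, so the first Sunday is February 4 and the second is February 11.
At the standard offset (UTC+06:30), 12:30 UTC + 6h30m = 19:00 Iros Standard Time standard time.
The standard-time date in Iros Standard Time, 14 February 2024, is outside the daylight-saving period (8 September 2023 – 11 February 2024), so Iros Standard Time is on standard time, UTC+06:30.
12:30 UTC + 6h30m = 19:00 local.

19:00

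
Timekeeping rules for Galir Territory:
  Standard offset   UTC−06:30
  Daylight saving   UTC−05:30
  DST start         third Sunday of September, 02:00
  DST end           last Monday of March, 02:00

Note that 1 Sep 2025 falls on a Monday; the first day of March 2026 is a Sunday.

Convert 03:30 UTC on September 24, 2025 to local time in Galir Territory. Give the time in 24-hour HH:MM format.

22:00

1 September 2025 is a Monday, so the first Sunday is September 7 and the third is September 21.
1 March 2026 is a Sunday, so Mondays fall on 2, 9, 16, 23, 30; the last is March 30.
At the standard offset (UTC−06:30), 03:30 UTC − 6h30m = 21:00 Galir Territory standard time (rolling into the previous day, 23 September 2025).
Daylight saving runs 21 September 2025 – 30 March 2026; the standard-time date in Galir Territory, September 23, 2025, is inside that window, so Galir Territory is at UTC−05:30.
03:30 UTC − 5h30m = 22:00 local (rolling into the previous day, 23 September 2025).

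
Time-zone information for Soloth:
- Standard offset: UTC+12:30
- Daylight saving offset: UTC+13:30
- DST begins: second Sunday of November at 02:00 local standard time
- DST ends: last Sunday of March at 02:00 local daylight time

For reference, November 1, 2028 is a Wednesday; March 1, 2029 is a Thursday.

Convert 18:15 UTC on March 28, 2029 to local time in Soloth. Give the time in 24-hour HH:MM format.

1 November 2028 is a Wednesday, so the first Sunday is November 5 and the second is November 12.
1 March 2029 is a Thursday, so Sundays fall on 4, 11, 18, 25; the last is March 25.
At the standard offset (UTC+12:30), 18:15 UTC + 12h30m = 06:45 Soloth standard time (rolling into the next day, 29 March 2029).
The standard-time date in Soloth, March 29, 2029, does not fall between 12 November 2028 and 25 March 2029, so daylight saving is not in effect and Soloth is at UTC+12:30.
18:15 UTC + 12h30m = 06:45 local (rolling into the next day, 29 March 2029).

06:45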